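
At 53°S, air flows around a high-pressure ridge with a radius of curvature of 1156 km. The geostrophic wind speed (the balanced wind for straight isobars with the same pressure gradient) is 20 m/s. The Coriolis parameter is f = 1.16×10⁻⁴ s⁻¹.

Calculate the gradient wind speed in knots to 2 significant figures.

Around a high, pressure-gradient force acts outward with centrifugal, so Coriolis balances both:
fV = (1/ρ)|∂P/∂n| + V²/R  →  V² − fR·V + fR·V_g = 0
With fR = 1.16×10⁻⁴ × 1156×10³ m = 134 m/s:
V = [fR − √((fR)² − 4 fR V_g)]/2 = [134 − √(134² − 4×134×20)]/2 = 24.5 m/s
Supergeostrophic (V > V_g = 20 m/s), as expected around a high.
Converting: 24.5 m/s × 1.944 = 48 knots

48 knots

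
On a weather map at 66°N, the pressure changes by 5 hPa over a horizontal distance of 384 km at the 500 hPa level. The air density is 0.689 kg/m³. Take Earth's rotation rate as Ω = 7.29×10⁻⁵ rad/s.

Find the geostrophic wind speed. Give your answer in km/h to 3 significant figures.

Coriolis parameter at 66°N:
f = 2Ω sin φ = 2 × 7.29×10⁻⁵ × sin 66° = 1.33×10⁻⁴ s⁻¹
Pressure gradient: |∂P/∂n| = 500 Pa / 384000 m = 1.30×10⁻³ Pa/m
Geostrophic balance (pressure-gradient force = Coriolis force):
V_g = (1/(fρ)) |∂P/∂n| = 1.30×10⁻³ / (1.33×10⁻⁴ × 0.689) = 14.2 m/s
Converting: 14.2 m/s × 3.6 = 51.1 km/h

51.1 km/h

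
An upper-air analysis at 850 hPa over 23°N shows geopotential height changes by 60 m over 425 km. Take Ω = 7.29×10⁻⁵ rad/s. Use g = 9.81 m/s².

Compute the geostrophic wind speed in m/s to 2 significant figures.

Coriolis parameter at 23°N:
f = 2Ω sin φ = 2 × 7.29×10⁻⁵ × sin 23° = 5.70×10⁻⁵ s⁻¹
Height gradient: |∂Z/∂n| = 60 m / 425000 m = 1.41×10⁻⁴
On a pressure surface, geostrophic balance gives V_g = (g/f)|∂Z/∂n|:
V_g = 9.81 × 1.41×10⁻⁴ / 5.70×10⁻⁵ = 24.3 m/s

24 m/s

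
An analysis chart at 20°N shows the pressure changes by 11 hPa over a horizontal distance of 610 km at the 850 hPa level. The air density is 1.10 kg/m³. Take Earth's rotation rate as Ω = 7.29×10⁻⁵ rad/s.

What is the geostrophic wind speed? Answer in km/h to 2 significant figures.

120 km/h

Coriolis parameter at 20°N:
f = 2Ω sin φ = 2 × 7.29×10⁻⁵ × sin 20° = 4.99×10⁻⁵ s⁻¹
Pressure gradient: |∂P/∂n| = 1100 Pa / 610000 m = 1.80×10⁻³ Pa/m
Geostrophic balance (pressure-gradient force = Coriolis force):
V_g = (1/(fρ)) |∂P/∂n| = 1.80×10⁻³ / (4.99×10⁻⁵ × 1.10) = 32.9 m/s
Converting: 32.9 m/s × 3.6 = 120 km/h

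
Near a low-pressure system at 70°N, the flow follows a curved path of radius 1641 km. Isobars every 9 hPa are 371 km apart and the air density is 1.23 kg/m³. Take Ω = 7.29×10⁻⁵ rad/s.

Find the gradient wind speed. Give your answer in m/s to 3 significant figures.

13.6 m/s

Coriolis parameter at 70°N:
f = 2Ω sin φ = 2 × 7.29×10⁻⁵ × sin 70° = 1.37×10⁻⁴ s⁻¹
Pressure gradient: |∂P/∂n| = 900 Pa / 371000 m = 2.43×10⁻³ Pa/m
Geostrophic speed: V_g = |∂P/∂n|/(fρ) = 2.43×10⁻³/(1.37×10⁻⁴ × 1.23) = 14.4 m/s
Around a low, centrifugal force acts outward with Coriolis, so pressure-gradient force balances both:
(1/ρ)|∂P/∂n| = fV + V²/R  →  V² + fR·V − fR·V_g = 0
With fR = 1.37×10⁻⁴ × 1641×10³ m = 225 m/s:
V = [−fR + √((fR)² + 4 fR V_g)]/2 = [−225 + √(225² + 4×225×14.4)]/2 = 13.6 m/s
Subgeostrophic (V < V_g = 14.4 m/s), as expected around a low.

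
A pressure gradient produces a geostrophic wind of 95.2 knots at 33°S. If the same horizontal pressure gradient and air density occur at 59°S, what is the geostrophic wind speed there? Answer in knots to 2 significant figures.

With the same pressure gradient and density, V_g ∝ 1/f ∝ 1/sin φ.
V₂ = V₁ · sin φ₁ / sin φ₂ = 95.2 × sin 33° / sin 59°
V₂ = 95.2 × 0.5446/0.8572 = 60 knots

60 knots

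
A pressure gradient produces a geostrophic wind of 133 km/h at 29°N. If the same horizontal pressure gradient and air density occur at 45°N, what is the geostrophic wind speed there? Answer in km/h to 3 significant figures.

With the same pressure gradient and density, V_g ∝ 1/f ∝ 1/sin φ.
V₂ = V₁ · sin φ₁ / sin φ₂ = 133 × sin 29° / sin 45°
V₂ = 133 × 0.4848/0.7071 = 91.2 km/h

91.2 km/h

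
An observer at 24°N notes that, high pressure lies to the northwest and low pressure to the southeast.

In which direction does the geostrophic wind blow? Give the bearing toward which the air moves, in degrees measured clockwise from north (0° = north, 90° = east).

The pressure-gradient force points toward the southeast (bearing 135°).
Geostrophic balance: in the Northern Hemisphere the Coriolis force deflects motion to the right, so the geostrophic wind blows 90° to the right of the pressure-gradient force (low pressure on the left).
Rotating 135° by 90° clockwise gives 225° — the wind blows toward the southwest.

225°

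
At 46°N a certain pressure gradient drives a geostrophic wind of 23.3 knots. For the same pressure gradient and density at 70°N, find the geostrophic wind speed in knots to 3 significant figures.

17.8 knots

With the same pressure gradient and density, V_g ∝ 1/f ∝ 1/sin φ.
V₂ = V₁ · sin φ₁ / sin φ₂ = 23.3 × sin 46° / sin 70°
V₂ = 23.3 × 0.7193/0.9397 = 17.8 knots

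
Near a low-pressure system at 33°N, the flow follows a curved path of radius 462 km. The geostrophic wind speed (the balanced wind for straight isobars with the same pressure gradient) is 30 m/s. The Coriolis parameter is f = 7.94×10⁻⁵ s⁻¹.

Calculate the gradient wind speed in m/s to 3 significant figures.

19.6 m/s

Around a low, centrifugal force acts outward with Coriolis, so pressure-gradient force balances both:
(1/ρ)|∂P/∂n| = fV + V²/R  →  V² + fR·V − fR·V_g = 0
With fR = 7.94×10⁻⁵ × 462×10³ m = 36.7 m/s:
V = [−fR + √((fR)² + 4 fR V_g)]/2 = [−36.7 + √(36.7² + 4×36.7×30)]/2 = 19.6 m/s
Subgeostrophic (V < V_g = 30 m/s), as expected around a low.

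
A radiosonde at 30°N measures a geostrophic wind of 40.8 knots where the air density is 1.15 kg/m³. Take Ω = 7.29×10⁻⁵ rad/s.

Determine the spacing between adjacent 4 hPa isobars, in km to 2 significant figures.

230 km

Coriolis parameter at 30°N:
f = 2Ω sin φ = 2 × 7.29×10⁻⁵ × sin 30° = 7.29×10⁻⁵ s⁻¹
Wind speed in SI: 40.8 knots = 21.0 m/s
Geostrophic balance rearranged: |∂P/∂n| = f ρ V_g
|∂P/∂n| = 7.29×10⁻⁵ × 1.15 × 21.0 = 1.76×10⁻³ Pa/m
Isobar spacing: Δn = ΔP/|∂P/∂n| = 400 Pa / 1.76×10⁻³ Pa/m = 227319 m ≈ 230 km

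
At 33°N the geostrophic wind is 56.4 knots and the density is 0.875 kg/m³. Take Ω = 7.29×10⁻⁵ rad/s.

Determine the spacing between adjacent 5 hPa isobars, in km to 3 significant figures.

Coriolis parameter at 33°N:
f = 2Ω sin φ = 2 × 7.29×10⁻⁵ × sin 33° = 7.94×10⁻⁵ s⁻¹
Wind speed in SI: 56.4 knots = 29.0 m/s
Geostrophic balance rearranged: |∂P/∂n| = f ρ V_g
|∂P/∂n| = 7.94×10⁻⁵ × 0.875 × 29.0 = 2.02×10⁻³ Pa/m
Isobar spacing: Δn = ΔP/|∂P/∂n| = 500 Pa / 2.02×10⁻³ Pa/m = 248015 m ≈ 248 km

248 km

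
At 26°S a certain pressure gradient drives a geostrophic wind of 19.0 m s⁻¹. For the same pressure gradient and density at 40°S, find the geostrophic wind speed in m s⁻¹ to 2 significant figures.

13 m s⁻¹

With the same pressure gradient and density, V_g ∝ 1/f ∝ 1/sin φ.
V₂ = V₁ · sin φ₁ / sin φ₂ = 19.0 × sin 26° / sin 40°
V₂ = 19.0 × 0.4384/0.6428 = 13 m s⁻¹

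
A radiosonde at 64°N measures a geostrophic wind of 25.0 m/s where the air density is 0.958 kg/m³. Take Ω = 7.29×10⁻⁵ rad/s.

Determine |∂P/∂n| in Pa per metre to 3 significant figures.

Coriolis parameter at 64°N:
f = 2Ω sin φ = 2 × 7.29×10⁻⁵ × sin 64° = 1.31×10⁻⁴ s⁻¹
Geostrophic balance rearranged: |∂P/∂n| = f ρ V_g
|∂P/∂n| = 1.31×10⁻⁴ × 0.958 × 25.0 = 3.14×10⁻³ Pa/m

3.14×10⁻³ Pa/m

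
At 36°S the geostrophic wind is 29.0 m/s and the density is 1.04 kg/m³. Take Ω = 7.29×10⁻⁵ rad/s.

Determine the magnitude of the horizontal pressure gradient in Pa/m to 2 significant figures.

2.6×10⁻³ Pa/m

Coriolis parameter at 36°S:
f = 2Ω sin φ = 2 × 7.29×10⁻⁵ × sin 36° = 8.57×10⁻⁵ s⁻¹
Geostrophic balance rearranged: |∂P/∂n| = f ρ V_g
|∂P/∂n| = 8.57×10⁻⁵ × 1.04 × 29.0 = 2.58×10⁻³ Pa/m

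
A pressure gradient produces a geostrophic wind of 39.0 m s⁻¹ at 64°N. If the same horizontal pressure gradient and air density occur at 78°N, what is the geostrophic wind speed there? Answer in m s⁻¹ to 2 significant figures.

With the same pressure gradient and density, V_g ∝ 1/f ∝ 1/sin φ.
V₂ = V₁ · sin φ₁ / sin φ₂ = 39.0 × sin 64° / sin 78°
V₂ = 39.0 × 0.8988/0.9781 = 36 m s⁻¹

36 m s⁻¹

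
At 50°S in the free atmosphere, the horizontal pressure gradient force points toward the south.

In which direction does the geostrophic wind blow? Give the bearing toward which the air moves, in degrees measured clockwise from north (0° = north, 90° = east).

The pressure-gradient force points toward the south (bearing 180°).
Geostrophic balance: in the Southern Hemisphere the Coriolis force deflects motion to the left, so the geostrophic wind blows 90° to the left of the pressure-gradient force (low pressure on the right).
Rotating 180° by 90° counterclockwise gives 090° — the wind blows toward the east.

090°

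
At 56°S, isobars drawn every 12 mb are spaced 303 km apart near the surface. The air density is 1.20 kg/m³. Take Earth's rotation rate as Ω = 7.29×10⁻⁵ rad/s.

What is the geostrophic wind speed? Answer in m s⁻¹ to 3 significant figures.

27.3 m s⁻¹

Coriolis parameter at 56°S:
f = 2Ω sin φ = 2 × 7.29×10⁻⁵ × sin 56° = 1.21×10⁻⁴ s⁻¹
Pressure gradient: |∂P/∂n| = 1200 Pa / 303000 m = 3.96×10⁻³ Pa/m
Geostrophic balance (pressure-gradient force = Coriolis force):
V_g = (1/(fρ)) |∂P/∂n| = 3.96×10⁻³ / (1.21×10⁻⁴ × 1.20) = 27.3 m/s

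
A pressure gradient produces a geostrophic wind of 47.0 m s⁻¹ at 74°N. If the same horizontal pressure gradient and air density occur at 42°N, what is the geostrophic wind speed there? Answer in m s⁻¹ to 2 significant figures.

68 m s⁻¹

With the same pressure gradient and density, V_g ∝ 1/f ∝ 1/sin φ.
V₂ = V₁ · sin φ₁ / sin φ₂ = 47.0 × sin 74° / sin 42°
V₂ = 47.0 × 0.9613/0.6691 = 68 m s⁻¹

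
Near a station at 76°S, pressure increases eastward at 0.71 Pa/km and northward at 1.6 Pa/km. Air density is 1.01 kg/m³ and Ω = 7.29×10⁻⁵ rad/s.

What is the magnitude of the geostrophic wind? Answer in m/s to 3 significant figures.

Coriolis parameter at 76°S:
f = 2Ω sin φ = 2 × 7.29×10⁻⁵ × sin 76° = 1.41×10⁻⁴ s⁻¹
In the Southern Hemisphere f is negative: f = −1.41×10⁻⁴ s⁻¹.
Component geostrophic relations (x east, y north):
u_g = −(1/(fρ)) ∂P/∂y,  v_g = (1/(fρ)) ∂P/∂x
u_g = −(1.6×10⁻³)/(−1.41×10⁻⁴ × 1.01) = 11.2 m/s;  v_g = (0.71×10⁻³)/(−1.41×10⁻⁴ × 1.01) = −4.97 m/s
|V_g| = √(u_g² + v_g²) = 12.3 m/s

12.3 m/s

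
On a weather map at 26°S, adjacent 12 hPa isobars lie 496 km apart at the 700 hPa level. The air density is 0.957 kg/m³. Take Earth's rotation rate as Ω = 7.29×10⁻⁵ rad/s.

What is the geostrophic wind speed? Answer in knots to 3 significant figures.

Coriolis parameter at 26°S:
f = 2Ω sin φ = 2 × 7.29×10⁻⁵ × sin 26° = 6.39×10⁻⁵ s⁻¹
Pressure gradient: |∂P/∂n| = 1200 Pa / 496000 m = 2.42×10⁻³ Pa/m
Geostrophic balance (pressure-gradient force = Coriolis force):
V_g = (1/(fρ)) |∂P/∂n| = 2.42×10⁻³ / (6.39×10⁻⁵ × 0.957) = 39.6 m/s
Converting: 39.6 m/s × 1.944 = 76.9 knots

76.9 knots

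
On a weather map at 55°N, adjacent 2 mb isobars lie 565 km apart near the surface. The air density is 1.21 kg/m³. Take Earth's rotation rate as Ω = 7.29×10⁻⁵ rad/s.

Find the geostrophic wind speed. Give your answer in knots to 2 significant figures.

Coriolis parameter at 55°N:
f = 2Ω sin φ = 2 × 7.29×10⁻⁵ × sin 55° = 1.19×10⁻⁴ s⁻¹
Pressure gradient: |∂P/∂n| = 200 Pa / 565000 m = 3.54×10⁻⁴ Pa/m
Geostrophic balance (pressure-gradient force = Coriolis force):
V_g = (1/(fρ)) |∂P/∂n| = 3.54×10⁻⁴ / (1.19×10⁻⁴ × 1.21) = 2.45 m/s
Converting: 2.45 m/s × 1.944 = 4.8 knots

4.8 knots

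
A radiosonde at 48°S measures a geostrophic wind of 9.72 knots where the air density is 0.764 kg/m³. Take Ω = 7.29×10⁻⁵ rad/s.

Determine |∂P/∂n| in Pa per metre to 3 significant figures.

4.14×10⁻⁴ Pa/m

Coriolis parameter at 48°S:
f = 2Ω sin φ = 2 × 7.29×10⁻⁵ × sin 48° = 1.08×10⁻⁴ s⁻¹
Wind speed in SI: 9.72 knots = 5.00 m/s
Geostrophic balance rearranged: |∂P/∂n| = f ρ V_g
|∂P/∂n| = 1.08×10⁻⁴ × 0.764 × 5.00 = 4.14×10⁻⁴ Pa/m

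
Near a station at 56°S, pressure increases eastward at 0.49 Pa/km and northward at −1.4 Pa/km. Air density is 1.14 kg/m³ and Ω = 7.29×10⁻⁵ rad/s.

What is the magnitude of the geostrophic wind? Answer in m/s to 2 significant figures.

Coriolis parameter at 56°S:
f = 2Ω sin φ = 2 × 7.29×10⁻⁵ × sin 56° = 1.21×10⁻⁴ s⁻¹
In the Southern Hemisphere f is negative: f = −1.21×10⁻⁴ s⁻¹.
Component geostrophic relations (x east, y north):
u_g = −(1/(fρ)) ∂P/∂y,  v_g = (1/(fρ)) ∂P/∂x
u_g = −(−1.4×10⁻³)/(−1.21×10⁻⁴ × 1.14) = −10.2 m/s;  v_g = (0.49×10⁻³)/(−1.21×10⁻⁴ × 1.14) = −3.56 m/s
|V_g| = √(u_g² + v_g²) = 10.8 m/s

11 m/s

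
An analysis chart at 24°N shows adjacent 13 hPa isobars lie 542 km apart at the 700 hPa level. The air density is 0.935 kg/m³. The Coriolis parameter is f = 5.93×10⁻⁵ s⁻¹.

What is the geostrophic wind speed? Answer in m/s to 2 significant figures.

Pressure gradient: |∂P/∂n| = 1300 Pa / 542000 m = 2.40×10⁻³ Pa/m
Geostrophic balance (pressure-gradient force = Coriolis force):
V_g = (1/(fρ)) |∂P/∂n| = 2.40×10⁻³ / (5.93×10⁻⁵ × 0.935) = 43.3 m/s

43 m/s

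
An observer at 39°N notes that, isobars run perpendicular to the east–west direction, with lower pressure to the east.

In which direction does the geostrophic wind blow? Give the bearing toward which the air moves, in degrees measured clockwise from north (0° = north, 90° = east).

180°

The pressure-gradient force points toward the east (bearing 090°).
Geostrophic balance: in the Northern Hemisphere the Coriolis force deflects motion to the right, so the geostrophic wind blows 90° to the right of the pressure-gradient force (low pressure on the left).
Rotating 090° by 90° clockwise gives 180° — the wind blows toward the south.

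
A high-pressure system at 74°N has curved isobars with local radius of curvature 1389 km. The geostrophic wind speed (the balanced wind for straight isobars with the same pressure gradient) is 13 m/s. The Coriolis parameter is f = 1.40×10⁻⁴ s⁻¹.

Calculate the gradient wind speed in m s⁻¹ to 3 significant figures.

Around a high, pressure-gradient force acts outward with centrifugal, so Coriolis balances both:
fV = (1/ρ)|∂P/∂n| + V²/R  →  V² − fR·V + fR·V_g = 0
With fR = 1.40×10⁻⁴ × 1389×10³ m = 194 m/s:
V = [fR − √((fR)² − 4 fR V_g)]/2 = [194 − √(194² − 4×194×13)]/2 = 14 m/s
Supergeostrophic (V > V_g = 13 m/s), as expected around a high.

14.0 m s⁻¹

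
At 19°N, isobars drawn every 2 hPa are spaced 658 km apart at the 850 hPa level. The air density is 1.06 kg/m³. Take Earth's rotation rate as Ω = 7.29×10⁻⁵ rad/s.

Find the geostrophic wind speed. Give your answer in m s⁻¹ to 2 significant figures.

Coriolis parameter at 19°N:
f = 2Ω sin φ = 2 × 7.29×10⁻⁵ × sin 19° = 4.75×10⁻⁵ s⁻¹
Pressure gradient: |∂P/∂n| = 200 Pa / 658000 m = 3.04×10⁻⁴ Pa/m
Geostrophic balance (pressure-gradient force = Coriolis force):
V_g = (1/(fρ)) |∂P/∂n| = 3.04×10⁻⁴ / (4.75×10⁻⁵ × 1.06) = 6.04 m/s

6.0 m s⁻¹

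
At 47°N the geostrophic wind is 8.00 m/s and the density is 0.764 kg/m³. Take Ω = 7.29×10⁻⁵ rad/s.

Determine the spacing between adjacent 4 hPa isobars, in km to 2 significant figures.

Coriolis parameter at 47°N:
f = 2Ω sin φ = 2 × 7.29×10⁻⁵ × sin 47° = 1.07×10⁻⁴ s⁻¹
Geostrophic balance rearranged: |∂P/∂n| = f ρ V_g
|∂P/∂n| = 1.07×10⁻⁴ × 0.764 × 8.00 = 6.52×10⁻⁴ Pa/m
Isobar spacing: Δn = ΔP/|∂P/∂n| = 400 Pa / 6.52×10⁻⁴ Pa/m = 613750 m ≈ 610 km

610 km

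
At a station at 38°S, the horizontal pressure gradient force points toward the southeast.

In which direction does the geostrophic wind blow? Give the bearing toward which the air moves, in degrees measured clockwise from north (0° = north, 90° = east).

045°

The pressure-gradient force points toward the southeast (bearing 135°).
Geostrophic balance: in the Southern Hemisphere the Coriolis force deflects motion to the left, so the geostrophic wind blows 90° to the left of the pressure-gradient force (low pressure on the right).
Rotating 135° by 90° counterclockwise gives 045° — the wind blows toward the northeast.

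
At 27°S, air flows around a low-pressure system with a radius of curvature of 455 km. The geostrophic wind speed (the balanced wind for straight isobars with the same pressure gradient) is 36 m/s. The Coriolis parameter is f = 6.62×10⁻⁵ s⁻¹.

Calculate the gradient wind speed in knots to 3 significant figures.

41.1 knots

Around a low, centrifugal force acts outward with Coriolis, so pressure-gradient force balances both:
(1/ρ)|∂P/∂n| = fV + V²/R  →  V² + fR·V − fR·V_g = 0
With fR = 6.62×10⁻⁵ × 455×10³ m = 30.1 m/s:
V = [−fR + √((fR)² + 4 fR V_g)]/2 = [−30.1 + √(30.1² + 4×30.1×36)]/2 = 21.1 m/s
Subgeostrophic (V < V_g = 36 m/s), as expected around a low.
Converting: 21.1 m/s × 1.944 = 41.1 knots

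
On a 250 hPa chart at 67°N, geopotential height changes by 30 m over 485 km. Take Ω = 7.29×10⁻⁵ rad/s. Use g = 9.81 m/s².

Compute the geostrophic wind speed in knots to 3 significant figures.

Coriolis parameter at 67°N:
f = 2Ω sin φ = 2 × 7.29×10⁻⁵ × sin 67° = 1.34×10⁻⁴ s⁻¹
Height gradient: |∂Z/∂n| = 30 m / 485000 m = 6.19×10⁻⁵
On a pressure surface, geostrophic balance gives V_g = (g/f)|∂Z/∂n|:
V_g = 9.81 × 6.19×10⁻⁵ / 1.34×10⁻⁴ = 4.52 m/s
Converting: 4.52 m/s × 1.944 = 8.79 knots

8.79 knots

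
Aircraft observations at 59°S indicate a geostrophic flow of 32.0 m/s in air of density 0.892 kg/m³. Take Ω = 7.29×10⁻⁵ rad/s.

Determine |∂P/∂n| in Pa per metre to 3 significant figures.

Coriolis parameter at 59°S:
f = 2Ω sin φ = 2 × 7.29×10⁻⁵ × sin 59° = 1.25×10⁻⁴ s⁻¹
Geostrophic balance rearranged: |∂P/∂n| = f ρ V_g
|∂P/∂n| = 1.25×10⁻⁴ × 0.892 × 32.0 = 3.57×10⁻³ Pa/m

3.57×10⁻³ Pa/m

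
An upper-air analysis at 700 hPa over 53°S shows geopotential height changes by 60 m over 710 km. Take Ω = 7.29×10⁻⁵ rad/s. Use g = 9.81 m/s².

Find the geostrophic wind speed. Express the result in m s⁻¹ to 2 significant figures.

7.1 m s⁻¹

Coriolis parameter at 53°S:
f = 2Ω sin φ = 2 × 7.29×10⁻⁵ × sin 53° = 1.16×10⁻⁴ s⁻¹
Height gradient: |∂Z/∂n| = 60 m / 710000 m = 8.45×10⁻⁵
On a pressure surface, geostrophic balance gives V_g = (g/f)|∂Z/∂n|:
V_g = 9.81 × 8.45×10⁻⁵ / 1.16×10⁻⁴ = 7.12 m/s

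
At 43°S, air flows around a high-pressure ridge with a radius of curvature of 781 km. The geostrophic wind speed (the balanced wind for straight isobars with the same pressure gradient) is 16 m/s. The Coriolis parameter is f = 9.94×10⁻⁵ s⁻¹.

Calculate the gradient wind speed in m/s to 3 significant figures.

Around a high, pressure-gradient force acts outward with centrifugal, so Coriolis balances both:
fV = (1/ρ)|∂P/∂n| + V²/R  →  V² − fR·V + fR·V_g = 0
With fR = 9.94×10⁻⁵ × 781×10³ m = 77.6 m/s:
V = [fR − √((fR)² − 4 fR V_g)]/2 = [77.6 − √(77.6² − 4×77.6×16)]/2 = 22.6 m/s
Supergeostrophic (V > V_g = 16 m/s), as expected around a high.

22.6 m/s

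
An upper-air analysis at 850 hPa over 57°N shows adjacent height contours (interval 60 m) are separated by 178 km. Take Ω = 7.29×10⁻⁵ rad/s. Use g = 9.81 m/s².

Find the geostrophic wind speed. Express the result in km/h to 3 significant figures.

Coriolis parameter at 57°N:
f = 2Ω sin φ = 2 × 7.29×10⁻⁵ × sin 57° = 1.22×10⁻⁴ s⁻¹
Height gradient: |∂Z/∂n| = 60 m / 178000 m = 3.37×10⁻⁴
On a pressure surface, geostrophic balance gives V_g = (g/f)|∂Z/∂n|:
V_g = 9.81 × 3.37×10⁻⁴ / 1.22×10⁻⁴ = 27.0 m/s
Converting: 27.0 m/s × 3.6 = 97.4 km/h

97.4 km/h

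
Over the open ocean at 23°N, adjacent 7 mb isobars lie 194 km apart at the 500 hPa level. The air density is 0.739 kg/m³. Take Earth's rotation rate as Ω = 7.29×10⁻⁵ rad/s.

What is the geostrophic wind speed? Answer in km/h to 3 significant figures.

309 km/h

Coriolis parameter at 23°N:
f = 2Ω sin φ = 2 × 7.29×10⁻⁵ × sin 23° = 5.70×10⁻⁵ s⁻¹
Pressure gradient: |∂P/∂n| = 700 Pa / 194000 m = 3.61×10⁻³ Pa/m
Geostrophic balance (pressure-gradient force = Coriolis force):
V_g = (1/(fρ)) |∂P/∂n| = 3.61×10⁻³ / (5.70×10⁻⁵ × 0.739) = 85.7 m/s
Converting: 85.7 m/s × 3.6 = 309 km/h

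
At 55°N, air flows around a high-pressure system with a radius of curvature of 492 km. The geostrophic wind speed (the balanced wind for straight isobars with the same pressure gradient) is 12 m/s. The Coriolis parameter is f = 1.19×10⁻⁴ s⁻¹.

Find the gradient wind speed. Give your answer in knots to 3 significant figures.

32.8 knots

Around a high, pressure-gradient force acts outward with centrifugal, so Coriolis balances both:
fV = (1/ρ)|∂P/∂n| + V²/R  →  V² − fR·V + fR·V_g = 0
With fR = 1.19×10⁻⁴ × 492×10³ m = 58.5 m/s:
V = [fR − √((fR)² − 4 fR V_g)]/2 = [58.5 − √(58.5² − 4×58.5×12)]/2 = 16.8 m/s
Supergeostrophic (V > V_g = 12 m/s), as expected around a high.
Converting: 16.8 m/s × 1.944 = 32.8 knots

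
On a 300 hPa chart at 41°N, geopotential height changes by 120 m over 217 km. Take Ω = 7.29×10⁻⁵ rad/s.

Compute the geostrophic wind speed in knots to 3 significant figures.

Coriolis parameter at 41°N:
f = 2Ω sin φ = 2 × 7.29×10⁻⁵ × sin 41° = 9.57×10⁻⁵ s⁻¹
Height gradient: |∂Z/∂n| = 120 m / 217000 m = 5.53×10⁻⁴
On a pressure surface, geostrophic balance gives V_g = (g/f)|∂Z/∂n|:
V_g = 9.81 × 5.53×10⁻⁴ / 9.57×10⁻⁵ = 56.7 m/s
Converting: 56.7 m/s × 1.944 = 110 knots

110 knots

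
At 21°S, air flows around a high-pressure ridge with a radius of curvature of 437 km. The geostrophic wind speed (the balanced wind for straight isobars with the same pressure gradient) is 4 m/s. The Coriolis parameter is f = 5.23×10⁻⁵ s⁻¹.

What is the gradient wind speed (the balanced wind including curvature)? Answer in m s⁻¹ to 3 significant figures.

5.17 m s⁻¹

Around a high, pressure-gradient force acts outward with centrifugal, so Coriolis balances both:
fV = (1/ρ)|∂P/∂n| + V²/R  →  V² − fR·V + fR·V_g = 0
With fR = 5.23×10⁻⁵ × 437×10³ m = 22.9 m/s:
V = [fR − √((fR)² − 4 fR V_g)]/2 = [22.9 − √(22.9² − 4×22.9×4)]/2 = 5.17 m/s
Supergeostrophic (V > V_g = 4 m/s), as expected around a high.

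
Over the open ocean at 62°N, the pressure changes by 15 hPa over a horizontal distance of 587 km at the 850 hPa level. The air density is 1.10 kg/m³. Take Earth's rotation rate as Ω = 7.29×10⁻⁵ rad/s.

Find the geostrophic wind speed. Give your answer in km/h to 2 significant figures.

65 km/h

Coriolis parameter at 62°N:
f = 2Ω sin φ = 2 × 7.29×10⁻⁵ × sin 62° = 1.29×10⁻⁴ s⁻¹
Pressure gradient: |∂P/∂n| = 1500 Pa / 587000 m = 2.56×10⁻³ Pa/m
Geostrophic balance (pressure-gradient force = Coriolis force):
V_g = (1/(fρ)) |∂P/∂n| = 2.56×10⁻³ / (1.29×10⁻⁴ × 1.10) = 18.0 m/s
Converting: 18.0 m/s × 3.6 = 65 km/h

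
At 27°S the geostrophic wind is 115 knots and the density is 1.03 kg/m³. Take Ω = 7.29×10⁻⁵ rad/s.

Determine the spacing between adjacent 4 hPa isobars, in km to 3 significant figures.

99.2 km

Coriolis parameter at 27°S:
f = 2Ω sin φ = 2 × 7.29×10⁻⁵ × sin 27° = 6.62×10⁻⁵ s⁻¹
Wind speed in SI: 115 knots = 59.2 m/s
Geostrophic balance rearranged: |∂P/∂n| = f ρ V_g
|∂P/∂n| = 6.62×10⁻⁵ × 1.03 × 59.2 = 4.03×10⁻³ Pa/m
Isobar spacing: Δn = ΔP/|∂P/∂n| = 400 Pa / 4.03×10⁻³ Pa/m = 99171 m ≈ 99.2 km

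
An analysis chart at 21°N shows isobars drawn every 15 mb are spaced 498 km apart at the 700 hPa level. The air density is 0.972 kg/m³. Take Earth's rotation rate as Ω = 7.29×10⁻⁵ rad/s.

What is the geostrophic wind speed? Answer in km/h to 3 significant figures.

214 km/h

Coriolis parameter at 21°N:
f = 2Ω sin φ = 2 × 7.29×10⁻⁵ × sin 21° = 5.23×10⁻⁵ s⁻¹
Pressure gradient: |∂P/∂n| = 1500 Pa / 498000 m = 3.01×10⁻³ Pa/m
Geostrophic balance (pressure-gradient force = Coriolis force):
V_g = (1/(fρ)) |∂P/∂n| = 3.01×10⁻³ / (5.23×10⁻⁵ × 0.972) = 59.3 m/s
Converting: 59.3 m/s × 3.6 = 214 km/h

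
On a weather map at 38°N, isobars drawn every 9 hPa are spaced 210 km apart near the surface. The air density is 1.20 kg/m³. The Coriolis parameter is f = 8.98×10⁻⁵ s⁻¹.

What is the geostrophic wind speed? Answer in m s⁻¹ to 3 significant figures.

39.8 m s⁻¹

Pressure gradient: |∂P/∂n| = 900 Pa / 210000 m = 4.29×10⁻³ Pa/m
Geostrophic balance (pressure-gradient force = Coriolis force):
V_g = (1/(fρ)) |∂P/∂n| = 4.29×10⁻³ / (8.98×10⁻⁵ × 1.20) = 39.8 m/s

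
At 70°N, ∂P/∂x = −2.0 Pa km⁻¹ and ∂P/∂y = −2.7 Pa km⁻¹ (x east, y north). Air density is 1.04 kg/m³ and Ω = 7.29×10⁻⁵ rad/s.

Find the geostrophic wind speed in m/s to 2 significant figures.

Coriolis parameter at 70°N:
f = 2Ω sin φ = 2 × 7.29×10⁻⁵ × sin 70° = 1.37×10⁻⁴ s⁻¹
Component geostrophic relations (x east, y north):
u_g = −(1/(fρ)) ∂P/∂y,  v_g = (1/(fρ)) ∂P/∂x
u_g = −(−2.7×10⁻³)/(1.37×10⁻⁴ × 1.04) = 18.9 m/s;  v_g = (−2.0×10⁻³)/(1.37×10⁻⁴ × 1.04) = −14.0 m/s
|V_g| = √(u_g² + v_g²) = 23.6 m/s

24 m/s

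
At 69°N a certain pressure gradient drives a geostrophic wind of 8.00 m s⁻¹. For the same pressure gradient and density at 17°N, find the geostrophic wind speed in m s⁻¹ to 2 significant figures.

26 m s⁻¹

With the same pressure gradient and density, V_g ∝ 1/f ∝ 1/sin φ.
V₂ = V₁ · sin φ₁ / sin φ₂ = 8.00 × sin 69° / sin 17°
V₂ = 8.00 × 0.9336/0.2924 = 26 m s⁻¹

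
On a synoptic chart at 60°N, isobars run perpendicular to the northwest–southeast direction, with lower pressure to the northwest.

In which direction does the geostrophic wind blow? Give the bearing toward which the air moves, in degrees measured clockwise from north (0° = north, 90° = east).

The pressure-gradient force points toward the northwest (bearing 315°).
Geostrophic balance: in the Northern Hemisphere the Coriolis force deflects motion to the right, so the geostrophic wind blows 90° to the right of the pressure-gradient force (low pressure on the left).
Rotating 315° by 90° clockwise gives 045° — the wind blows toward the northeast.

045°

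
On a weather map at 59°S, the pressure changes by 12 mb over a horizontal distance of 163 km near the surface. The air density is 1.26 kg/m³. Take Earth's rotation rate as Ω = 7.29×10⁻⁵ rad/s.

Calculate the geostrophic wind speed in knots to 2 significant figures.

Coriolis parameter at 59°S:
f = 2Ω sin φ = 2 × 7.29×10⁻⁵ × sin 59° = 1.25×10⁻⁴ s⁻¹
Pressure gradient: |∂P/∂n| = 1200 Pa / 163000 m = 7.36×10⁻³ Pa/m
Geostrophic balance (pressure-gradient force = Coriolis force):
V_g = (1/(fρ)) |∂P/∂n| = 7.36×10⁻³ / (1.25×10⁻⁴ × 1.26) = 46.8 m/s
Converting: 46.8 m/s × 1.944 = 91 knots

91 knots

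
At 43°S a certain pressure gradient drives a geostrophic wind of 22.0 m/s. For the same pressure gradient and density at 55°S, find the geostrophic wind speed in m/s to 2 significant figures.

With the same pressure gradient and density, V_g ∝ 1/f ∝ 1/sin φ.
V₂ = V₁ · sin φ₁ / sin φ₂ = 22.0 × sin 43° / sin 55°
V₂ = 22.0 × 0.6820/0.8192 = 18 m/s

18 m/s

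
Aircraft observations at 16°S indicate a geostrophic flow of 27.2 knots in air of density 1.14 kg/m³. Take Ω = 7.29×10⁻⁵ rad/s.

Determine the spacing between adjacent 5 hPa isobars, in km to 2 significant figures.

Coriolis parameter at 16°S:
f = 2Ω sin φ = 2 × 7.29×10⁻⁵ × sin 16° = 4.02×10⁻⁵ s⁻¹
Wind speed in SI: 27.2 knots = 14.0 m/s
Geostrophic balance rearranged: |∂P/∂n| = f ρ V_g
|∂P/∂n| = 4.02×10⁻⁵ × 1.14 × 14.0 = 6.41×10⁻⁴ Pa/m
Isobar spacing: Δn = ΔP/|∂P/∂n| = 500 Pa / 6.41×10⁻⁴ Pa/m = 779942 m ≈ 780 km

780 km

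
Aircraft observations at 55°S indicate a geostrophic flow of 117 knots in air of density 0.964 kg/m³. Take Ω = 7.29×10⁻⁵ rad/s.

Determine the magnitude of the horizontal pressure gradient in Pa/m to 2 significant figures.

6.9×10⁻³ Pa/m

Coriolis parameter at 55°S:
f = 2Ω sin φ = 2 × 7.29×10⁻⁵ × sin 55° = 1.19×10⁻⁴ s⁻¹
Wind speed in SI: 117 knots = 60.2 m/s
Geostrophic balance rearranged: |∂P/∂n| = f ρ V_g
|∂P/∂n| = 1.19×10⁻⁴ × 0.964 × 60.2 = 6.93×10⁻³ Pa/m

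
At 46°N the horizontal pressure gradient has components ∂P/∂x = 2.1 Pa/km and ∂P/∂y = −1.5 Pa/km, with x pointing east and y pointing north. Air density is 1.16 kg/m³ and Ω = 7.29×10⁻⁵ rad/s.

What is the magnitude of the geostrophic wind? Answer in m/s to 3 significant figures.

Coriolis parameter at 46°N:
f = 2Ω sin φ = 2 × 7.29×10⁻⁵ × sin 46° = 1.05×10⁻⁴ s⁻¹
Component geostrophic relations (x east, y north):
u_g = −(1/(fρ)) ∂P/∂y,  v_g = (1/(fρ)) ∂P/∂x
u_g = −(−1.5×10⁻³)/(1.05×10⁻⁴ × 1.16) = 12.3 m/s;  v_g = (2.1×10⁻³)/(1.05×10⁻⁴ × 1.16) = 17.3 m/s
|V_g| = √(u_g² + v_g²) = 21.2 m/s

21.2 m/s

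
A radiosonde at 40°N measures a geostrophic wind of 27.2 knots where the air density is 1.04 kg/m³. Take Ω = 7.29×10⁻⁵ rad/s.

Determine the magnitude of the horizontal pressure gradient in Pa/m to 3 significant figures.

1.36×10⁻³ Pa/m

Coriolis parameter at 40°N:
f = 2Ω sin φ = 2 × 7.29×10⁻⁵ × sin 40° = 9.37×10⁻⁵ s⁻¹
Wind speed in SI: 27.2 knots = 14.0 m/s
Geostrophic balance rearranged: |∂P/∂n| = f ρ V_g
|∂P/∂n| = 9.37×10⁻⁵ × 1.04 × 14.0 = 1.36×10⁻³ Pa/m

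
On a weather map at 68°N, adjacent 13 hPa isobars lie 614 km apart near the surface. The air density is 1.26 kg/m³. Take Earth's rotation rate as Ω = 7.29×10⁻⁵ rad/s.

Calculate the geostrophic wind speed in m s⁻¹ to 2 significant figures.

Coriolis parameter at 68°N:
f = 2Ω sin φ = 2 × 7.29×10⁻⁵ × sin 68° = 1.35×10⁻⁴ s⁻¹
Pressure gradient: |∂P/∂n| = 1300 Pa / 614000 m = 2.12×10⁻³ Pa/m
Geostrophic balance (pressure-gradient force = Coriolis force):
V_g = (1/(fρ)) |∂P/∂n| = 2.12×10⁻³ / (1.35×10⁻⁴ × 1.26) = 12.4 m/s

12 m s⁻¹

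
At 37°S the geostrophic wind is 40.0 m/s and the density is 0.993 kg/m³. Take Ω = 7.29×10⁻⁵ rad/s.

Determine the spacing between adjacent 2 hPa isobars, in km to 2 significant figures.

Coriolis parameter at 37°S:
f = 2Ω sin φ = 2 × 7.29×10⁻⁵ × sin 37° = 8.77×10⁻⁵ s⁻¹
Geostrophic balance rearranged: |∂P/∂n| = f ρ V_g
|∂P/∂n| = 8.77×10⁻⁵ × 0.993 × 40.0 = 3.49×10⁻³ Pa/m
Isobar spacing: Δn = ΔP/|∂P/∂n| = 200 Pa / 3.49×10⁻³ Pa/m = 57385 m ≈ 57 km

57 km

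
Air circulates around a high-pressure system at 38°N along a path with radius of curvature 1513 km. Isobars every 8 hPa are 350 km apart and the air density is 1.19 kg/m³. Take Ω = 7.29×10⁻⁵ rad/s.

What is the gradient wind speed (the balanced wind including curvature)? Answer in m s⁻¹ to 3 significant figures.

Coriolis parameter at 38°N:
f = 2Ω sin φ = 2 × 7.29×10⁻⁵ × sin 38° = 8.98×10⁻⁵ s⁻¹
Pressure gradient: |∂P/∂n| = 800 Pa / 350000 m = 2.29×10⁻³ Pa/m
Geostrophic speed: V_g = |∂P/∂n|/(fρ) = 2.29×10⁻³/(8.98×10⁻⁵ × 1.19) = 21.4 m/s
Around a high, pressure-gradient force acts outward with centrifugal, so Coriolis balances both:
fV = (1/ρ)|∂P/∂n| + V²/R  →  V² − fR·V + fR·V_g = 0
With fR = 8.98×10⁻⁵ × 1513×10³ m = 136 m/s:
V = [fR − √((fR)² − 4 fR V_g)]/2 = [136 − √(136² − 4×136×21.4)]/2 = 26.6 m/s
Supergeostrophic (V > V_g = 21.4 m/s), as expected around a high.

26.6 m s⁻¹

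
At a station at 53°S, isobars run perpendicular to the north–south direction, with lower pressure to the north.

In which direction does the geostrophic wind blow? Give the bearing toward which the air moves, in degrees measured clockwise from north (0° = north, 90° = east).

The pressure-gradient force points toward the north (bearing 000°).
Geostrophic balance: in the Southern Hemisphere the Coriolis force deflects motion to the left, so the geostrophic wind blows 90° to the left of the pressure-gradient force (low pressure on the right).
Rotating 000° by 90° counterclockwise gives 270° — the wind blows toward the west.

270°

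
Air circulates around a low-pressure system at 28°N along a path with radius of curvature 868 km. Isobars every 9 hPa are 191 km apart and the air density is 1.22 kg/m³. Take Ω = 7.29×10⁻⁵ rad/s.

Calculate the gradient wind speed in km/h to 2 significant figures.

Coriolis parameter at 28°N:
f = 2Ω sin φ = 2 × 7.29×10⁻⁵ × sin 28° = 6.84×10⁻⁵ s⁻¹
Pressure gradient: |∂P/∂n| = 900 Pa / 191000 m = 4.71×10⁻³ Pa/m
Geostrophic speed: V_g = |∂P/∂n|/(fρ) = 4.71×10⁻³/(6.84×10⁻⁵ × 1.22) = 56.4 m/s
Around a low, centrifugal force acts outward with Coriolis, so pressure-gradient force balances both:
(1/ρ)|∂P/∂n| = fV + V²/R  →  V² + fR·V − fR·V_g = 0
With fR = 6.84×10⁻⁵ × 868×10³ m = 59.4 m/s:
V = [−fR + √((fR)² + 4 fR V_g)]/2 = [−59.4 + √(59.4² + 4×59.4×56.4)]/2 = 35.4 m/s
Subgeostrophic (V < V_g = 56.4 m/s), as expected around a low.
Converting: 35.4 m/s × 3.6 = 130 km/h

130 km/h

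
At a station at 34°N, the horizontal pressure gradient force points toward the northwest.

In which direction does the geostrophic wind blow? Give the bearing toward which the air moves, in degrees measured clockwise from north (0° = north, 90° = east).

The pressure-gradient force points toward the northwest (bearing 315°).
Geostrophic balance: in the Northern Hemisphere the Coriolis force deflects motion to the right, so the geostrophic wind blows 90° to the right of the pressure-gradient force (low pressure on the left).
Rotating 315° by 90° clockwise gives 045° — the wind blows toward the northeast.

045°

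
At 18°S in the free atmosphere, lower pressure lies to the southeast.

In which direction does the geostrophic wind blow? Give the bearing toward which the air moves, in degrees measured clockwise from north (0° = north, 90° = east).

045°

The pressure-gradient force points toward the southeast (bearing 135°).
Geostrophic balance: in the Southern Hemisphere the Coriolis force deflects motion to the left, so the geostrophic wind blows 90° to the left of the pressure-gradient force (low pressure on the right).
Rotating 135° by 90° counterclockwise gives 045° — the wind blows toward the northeast.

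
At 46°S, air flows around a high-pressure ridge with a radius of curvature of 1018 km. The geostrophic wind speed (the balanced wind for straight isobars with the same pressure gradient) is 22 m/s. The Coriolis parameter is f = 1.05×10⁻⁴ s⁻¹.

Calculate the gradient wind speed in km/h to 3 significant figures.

Around a high, pressure-gradient force acts outward with centrifugal, so Coriolis balances both:
fV = (1/ρ)|∂P/∂n| + V²/R  →  V² − fR·V + fR·V_g = 0
With fR = 1.05×10⁻⁴ × 1018×10³ m = 107 m/s:
V = [fR − √((fR)² − 4 fR V_g)]/2 = [107 − √(107² − 4×107×22)]/2 = 31 m/s
Supergeostrophic (V > V_g = 22 m/s), as expected around a high.
Converting: 31 m/s × 3.6 = 112 km/h

112 km/h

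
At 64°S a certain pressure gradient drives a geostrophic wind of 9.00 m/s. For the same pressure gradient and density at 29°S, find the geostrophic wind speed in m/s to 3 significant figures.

With the same pressure gradient and density, V_g ∝ 1/f ∝ 1/sin φ.
V₂ = V₁ · sin φ₁ / sin φ₂ = 9.00 × sin 64° / sin 29°
V₂ = 9.00 × 0.8988/0.4848 = 16.7 m/s

16.7 m/s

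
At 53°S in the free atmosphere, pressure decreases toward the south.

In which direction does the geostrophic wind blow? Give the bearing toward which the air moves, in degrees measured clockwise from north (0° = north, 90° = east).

The pressure-gradient force points toward the south (bearing 180°).
Geostrophic balance: in the Southern Hemisphere the Coriolis force deflects motion to the left, so the geostrophic wind blows 90° to the left of the pressure-gradient force (low pressure on the right).
Rotating 180° by 90° counterclockwise gives 090° — the wind blows toward the east.

090°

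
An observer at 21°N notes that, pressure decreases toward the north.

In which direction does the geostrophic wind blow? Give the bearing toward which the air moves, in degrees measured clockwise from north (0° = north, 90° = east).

The pressure-gradient force points toward the north (bearing 000°).
Geostrophic balance: in the Northern Hemisphere the Coriolis force deflects motion to the right, so the geostrophic wind blows 90° to the right of the pressure-gradient force (low pressure on the left).
Rotating 000° by 90° clockwise gives 090° — the wind blows toward the east.

090°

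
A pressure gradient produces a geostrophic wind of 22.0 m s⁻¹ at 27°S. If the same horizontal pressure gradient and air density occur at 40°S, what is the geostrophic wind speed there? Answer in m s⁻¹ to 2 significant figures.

16 m s⁻¹

With the same pressure gradient and density, V_g ∝ 1/f ∝ 1/sin φ.
V₂ = V₁ · sin φ₁ / sin φ₂ = 22.0 × sin 27° / sin 40°
V₂ = 22.0 × 0.4540/0.6428 = 16 m s⁻¹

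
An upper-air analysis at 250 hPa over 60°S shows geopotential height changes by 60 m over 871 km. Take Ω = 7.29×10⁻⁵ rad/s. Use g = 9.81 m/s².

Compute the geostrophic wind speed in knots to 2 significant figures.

10 knots

Coriolis parameter at 60°S:
f = 2Ω sin φ = 2 × 7.29×10⁻⁵ × sin 60° = 1.26×10⁻⁴ s⁻¹
Height gradient: |∂Z/∂n| = 60 m / 871000 m = 6.89×10⁻⁵
On a pressure surface, geostrophic balance gives V_g = (g/f)|∂Z/∂n|:
V_g = 9.81 × 6.89×10⁻⁵ / 1.26×10⁻⁴ = 5.35 m/s
Converting: 5.35 m/s × 1.944 = 10 knots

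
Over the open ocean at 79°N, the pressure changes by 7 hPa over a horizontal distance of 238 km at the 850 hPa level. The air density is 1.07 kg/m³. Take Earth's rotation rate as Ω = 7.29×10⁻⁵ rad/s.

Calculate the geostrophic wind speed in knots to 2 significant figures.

Coriolis parameter at 79°N:
f = 2Ω sin φ = 2 × 7.29×10⁻⁵ × sin 79° = 1.43×10⁻⁴ s⁻¹
Pressure gradient: |∂P/∂n| = 700 Pa / 238000 m = 2.94×10⁻³ Pa/m
Geostrophic balance (pressure-gradient force = Coriolis force):
V_g = (1/(fρ)) |∂P/∂n| = 2.94×10⁻³ / (1.43×10⁻⁴ × 1.07) = 19.2 m/s
Converting: 19.2 m/s × 1.944 = 37 knots

37 knots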